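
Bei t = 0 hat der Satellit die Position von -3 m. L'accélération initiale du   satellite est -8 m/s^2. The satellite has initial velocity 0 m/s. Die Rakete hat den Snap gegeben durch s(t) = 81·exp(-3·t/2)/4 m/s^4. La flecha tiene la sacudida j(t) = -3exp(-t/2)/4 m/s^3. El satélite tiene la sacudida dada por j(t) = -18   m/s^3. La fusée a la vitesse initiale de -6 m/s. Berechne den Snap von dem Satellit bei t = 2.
Ausgehend von dem Ruck j(t) = -18, nehmen wir 1 Ableitung. Mit d/dt von j(t) finden wir s(t) = 0. Aus der Gleichung für den Snap s(t) = 0, setzen wir t = 2 ein und erhalten s = 0.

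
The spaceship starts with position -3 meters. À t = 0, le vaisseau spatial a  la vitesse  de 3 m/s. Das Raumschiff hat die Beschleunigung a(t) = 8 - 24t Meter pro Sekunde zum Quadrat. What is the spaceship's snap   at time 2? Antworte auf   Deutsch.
Wir müssen unsere Gleichung für die Beschleunigung a(t) = 8 - 24·t 2-mal ableiten. Durch Ableiten von der Beschleunigung erhalten wir den Ruck: j(t) = -24. Durch Ableiten von dem Ruck erhalten wir den Snap: s(t) = 0. Aus der Gleichung für den Snap s(t) = 0, setzen wir t = 2 ein und erhalten s = 0.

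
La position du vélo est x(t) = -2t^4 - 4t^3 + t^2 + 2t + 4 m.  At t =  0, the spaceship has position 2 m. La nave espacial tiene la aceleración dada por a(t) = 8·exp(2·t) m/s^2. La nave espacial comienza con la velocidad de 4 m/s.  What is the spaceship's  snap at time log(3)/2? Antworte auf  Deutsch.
Wir müssen unsere Gleichung für die Beschleunigung a(t) = 8·exp(2·t) 2-mal ableiten. Durch Ableiten von der Beschleunigung erhalten wir den Ruck: j(t) = 16·exp(2·t). Die Ableitung von dem Ruck ergibt den Snap: s(t) = 32·exp(2·t). Aus der Gleichung für den Snap s(t) = 32·exp(2·t), setzen wir t = log(3)/2 ein und erhalten s = 96.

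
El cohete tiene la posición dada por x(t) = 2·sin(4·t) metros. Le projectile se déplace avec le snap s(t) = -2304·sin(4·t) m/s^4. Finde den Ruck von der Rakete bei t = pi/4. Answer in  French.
Pour résoudre ceci, nous devons prendre 3 dérivées de notre équation de la position x(t) = 2·sin(4·t). En dérivant la position, nous obtenons la vitesse: v(t) = 8·cos(4·t). En prenant d/dt de v(t), nous trouvons a(t) = -32·sin(4·t). En prenant d/dt de a(t), nous trouvons j(t) = -128·cos(4·t). De l'équation du jerk j(t) = -128·cos(4·t), nous substituons t = pi/4 pour obtenir j = 128.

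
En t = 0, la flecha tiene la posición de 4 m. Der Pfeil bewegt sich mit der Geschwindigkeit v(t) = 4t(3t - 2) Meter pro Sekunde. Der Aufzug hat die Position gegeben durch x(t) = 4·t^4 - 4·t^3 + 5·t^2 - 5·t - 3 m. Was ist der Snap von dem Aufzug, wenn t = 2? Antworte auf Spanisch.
Debemos derivar nuestra ecuación de la posición x(t) = 4·t^4 - 4·t^3 + 5·t^2 - 5·t - 3 4 veces. Derivando la posición, obtenemos la velocidad: v(t) = 16·t^3 - 12·t^2 + 10·t - 5. Derivando la velocidad, obtenemos la aceleración: a(t) = 48·t^2 - 24·t + 10. La derivada de la aceleración da la sacudida: j(t) = 96·t - 24. La derivada de la sacudida da el snap: s(t) = 96. Tenemos el snap s(t) = 96. Sustituyendo t = 2: s(2) = 96.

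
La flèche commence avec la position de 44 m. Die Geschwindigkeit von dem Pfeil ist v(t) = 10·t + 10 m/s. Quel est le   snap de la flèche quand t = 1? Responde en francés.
Pour résoudre ceci, nous devons prendre 3 dérivées de notre équation de la vitesse v(t) = 10·t + 10. En prenant d/dt de v(t), nous trouvons a(t) = 10. En prenant d/dt de a(t), nous trouvons j(t) = 0. La dérivée du jerk donne le snap: s(t) = 0. En utilisant s(t) = 0 et en substituant t = 1, nous trouvons s = 0.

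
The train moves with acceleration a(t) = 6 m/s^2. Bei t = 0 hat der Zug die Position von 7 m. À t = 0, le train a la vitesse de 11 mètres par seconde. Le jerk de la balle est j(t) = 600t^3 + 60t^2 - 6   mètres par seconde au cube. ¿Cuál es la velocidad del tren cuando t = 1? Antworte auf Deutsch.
Ausgehend von der Beschleunigung a(t) = 6, nehmen wir 1 Integral. Das Integral von der Beschleunigung, mit v(0) = 11, ergibt die Geschwindigkeit: v(t) = 6·t + 11. Aus der Gleichung für die Geschwindigkeit v(t) = 6·t + 11, setzen wir t = 1 ein und erhalten v = 17.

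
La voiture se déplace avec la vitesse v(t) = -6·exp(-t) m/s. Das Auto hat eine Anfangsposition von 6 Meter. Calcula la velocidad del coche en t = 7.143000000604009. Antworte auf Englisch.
Using v(t) = -6·exp(-t) and substituting t = 7.143000000604009, we find v = -0.00474226442111639.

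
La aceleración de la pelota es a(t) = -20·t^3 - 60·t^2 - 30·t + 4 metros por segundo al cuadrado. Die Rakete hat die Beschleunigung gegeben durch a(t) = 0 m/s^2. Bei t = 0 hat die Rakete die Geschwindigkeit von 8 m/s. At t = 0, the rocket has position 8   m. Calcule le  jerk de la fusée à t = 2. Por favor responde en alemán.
Ausgehend von der Beschleunigung a(t) = 0, nehmen wir 1 Ableitung. Mit d/dt von a(t) finden wir j(t) = 0. Wir haben den Ruck j(t) = 0. Durch Einsetzen von t = 2: j(2) = 0.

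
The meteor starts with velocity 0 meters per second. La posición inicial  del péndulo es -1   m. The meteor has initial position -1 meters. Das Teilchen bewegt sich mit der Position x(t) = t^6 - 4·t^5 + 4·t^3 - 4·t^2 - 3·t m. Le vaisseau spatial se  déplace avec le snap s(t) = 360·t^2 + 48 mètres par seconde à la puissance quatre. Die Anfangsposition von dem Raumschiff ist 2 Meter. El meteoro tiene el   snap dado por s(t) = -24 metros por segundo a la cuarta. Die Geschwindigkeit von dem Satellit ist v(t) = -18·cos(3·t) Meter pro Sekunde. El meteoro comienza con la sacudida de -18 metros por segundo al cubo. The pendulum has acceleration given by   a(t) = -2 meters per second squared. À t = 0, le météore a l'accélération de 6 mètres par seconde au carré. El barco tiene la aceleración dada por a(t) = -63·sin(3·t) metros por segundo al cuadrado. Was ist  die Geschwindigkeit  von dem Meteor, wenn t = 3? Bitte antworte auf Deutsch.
Wir müssen das Integral unserer Gleichung für den Snap s(t) = -24 3-mal finden. Das Integral von dem Snap, mit j(0) = -18, ergibt den Ruck: j(t) = -24·t - 18. Die Stammfunktion von dem Ruck, mit a(0) = 6, ergibt die Beschleunigung: a(t) = -12·t^2 - 18·t + 6. Das Integral von der Beschleunigung, mit v(0) = 0, ergibt die Geschwindigkeit: v(t) = t·(-4·t^2 - 9·t + 6). Aus der Gleichung für die Geschwindigkeit v(t) = t·(-4·t^2 - 9·t + 6), setzen wir t = 3 ein und erhalten v = -171.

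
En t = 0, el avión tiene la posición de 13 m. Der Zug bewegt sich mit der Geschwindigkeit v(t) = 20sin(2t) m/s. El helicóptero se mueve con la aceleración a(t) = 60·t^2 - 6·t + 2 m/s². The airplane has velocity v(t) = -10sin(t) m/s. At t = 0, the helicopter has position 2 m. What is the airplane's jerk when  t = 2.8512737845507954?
Starting from velocity v(t) = -10·sin(t), we take 2 derivatives. The derivative of velocity gives acceleration: a(t) = -10·cos(t). Differentiating acceleration, we get jerk: j(t) = 10·sin(t). From the given jerk equation j(t) = 10·sin(t), we substitute t = 2.8512737845507954 to get j = 2.86257764865919.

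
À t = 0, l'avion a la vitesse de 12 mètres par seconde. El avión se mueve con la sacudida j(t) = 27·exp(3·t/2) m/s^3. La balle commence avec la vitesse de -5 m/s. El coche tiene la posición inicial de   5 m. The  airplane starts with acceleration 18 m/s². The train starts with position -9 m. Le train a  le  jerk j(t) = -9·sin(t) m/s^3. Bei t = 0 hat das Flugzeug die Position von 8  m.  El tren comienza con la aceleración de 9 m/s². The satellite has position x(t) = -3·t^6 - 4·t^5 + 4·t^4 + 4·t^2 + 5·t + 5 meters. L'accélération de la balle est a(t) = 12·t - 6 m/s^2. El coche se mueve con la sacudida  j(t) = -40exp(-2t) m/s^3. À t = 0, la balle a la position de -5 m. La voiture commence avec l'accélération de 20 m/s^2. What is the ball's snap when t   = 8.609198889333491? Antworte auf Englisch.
Starting from acceleration a(t) = 12·t - 6, we take 2 derivatives. Differentiating acceleration, we get jerk: j(t) = 12. The derivative of jerk gives snap: s(t) = 0. From the given snap equation s(t) = 0, we substitute t = 8.609198889333491 to get s = 0.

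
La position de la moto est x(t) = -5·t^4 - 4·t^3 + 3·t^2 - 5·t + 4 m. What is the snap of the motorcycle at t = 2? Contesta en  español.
Para resolver esto, necesitamos tomar 4 derivadas de nuestra ecuación de la posición x(t) = -5·t^4 - 4·t^3 + 3·t^2 - 5·t + 4. Derivando la posición, obtenemos la velocidad: v(t) = -20·t^3 - 12·t^2 + 6·t - 5. Derivando la velocidad, obtenemos la aceleración: a(t) = -60·t^2 - 24·t + 6. La derivada de la aceleración da la sacudida: j(t) = -120·t - 24. Tomando d/dt de j(t), encontramos s(t) = -120. De la ecuación del snap s(t) = -120, sustituimos t = 2 para obtener s = -120.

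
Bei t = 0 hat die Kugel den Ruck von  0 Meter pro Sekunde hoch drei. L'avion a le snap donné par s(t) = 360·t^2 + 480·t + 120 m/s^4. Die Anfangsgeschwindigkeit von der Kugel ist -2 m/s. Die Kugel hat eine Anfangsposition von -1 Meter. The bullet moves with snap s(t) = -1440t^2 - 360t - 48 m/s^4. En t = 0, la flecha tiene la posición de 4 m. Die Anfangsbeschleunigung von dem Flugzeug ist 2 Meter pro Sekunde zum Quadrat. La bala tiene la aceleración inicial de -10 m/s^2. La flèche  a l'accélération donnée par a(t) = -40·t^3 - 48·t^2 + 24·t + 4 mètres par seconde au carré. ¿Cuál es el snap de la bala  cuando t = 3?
Tenemos el snap s(t) = -1440·t^2 - 360·t - 48. Sustituyendo t = 3: s(3) = -14088.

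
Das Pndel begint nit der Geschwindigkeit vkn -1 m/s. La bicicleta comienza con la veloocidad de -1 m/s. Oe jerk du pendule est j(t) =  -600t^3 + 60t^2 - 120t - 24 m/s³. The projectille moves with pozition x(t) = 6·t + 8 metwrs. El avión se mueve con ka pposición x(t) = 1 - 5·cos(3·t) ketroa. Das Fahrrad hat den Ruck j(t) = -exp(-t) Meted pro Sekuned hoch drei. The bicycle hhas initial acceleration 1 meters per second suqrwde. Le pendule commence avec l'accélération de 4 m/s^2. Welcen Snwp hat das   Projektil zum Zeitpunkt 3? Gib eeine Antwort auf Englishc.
Starting from position x(t) = 6·t + 8, we take 4 derivatives. The derivative of position gives velocity: v(t) = 6. Taking d/dt of v(t), we find a(t) = 0. The derivative of acceleration gives jerk: j(t) = 0. The derivative of jerk gives snap: s(t) = 0. Using s(t) = 0 and substituting t = 3, we find s = 0.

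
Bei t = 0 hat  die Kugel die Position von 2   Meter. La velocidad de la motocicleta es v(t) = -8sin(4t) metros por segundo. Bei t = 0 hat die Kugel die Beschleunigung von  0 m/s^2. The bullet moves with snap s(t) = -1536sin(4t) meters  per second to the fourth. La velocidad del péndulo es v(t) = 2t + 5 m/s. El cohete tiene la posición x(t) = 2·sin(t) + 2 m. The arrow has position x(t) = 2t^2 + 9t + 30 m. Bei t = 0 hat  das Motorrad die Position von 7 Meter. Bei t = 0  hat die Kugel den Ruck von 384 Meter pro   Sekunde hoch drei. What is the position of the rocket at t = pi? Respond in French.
En utilisant x(t) = 2·sin(t) + 2 et en substituant t = pi, nous trouvons x = 2.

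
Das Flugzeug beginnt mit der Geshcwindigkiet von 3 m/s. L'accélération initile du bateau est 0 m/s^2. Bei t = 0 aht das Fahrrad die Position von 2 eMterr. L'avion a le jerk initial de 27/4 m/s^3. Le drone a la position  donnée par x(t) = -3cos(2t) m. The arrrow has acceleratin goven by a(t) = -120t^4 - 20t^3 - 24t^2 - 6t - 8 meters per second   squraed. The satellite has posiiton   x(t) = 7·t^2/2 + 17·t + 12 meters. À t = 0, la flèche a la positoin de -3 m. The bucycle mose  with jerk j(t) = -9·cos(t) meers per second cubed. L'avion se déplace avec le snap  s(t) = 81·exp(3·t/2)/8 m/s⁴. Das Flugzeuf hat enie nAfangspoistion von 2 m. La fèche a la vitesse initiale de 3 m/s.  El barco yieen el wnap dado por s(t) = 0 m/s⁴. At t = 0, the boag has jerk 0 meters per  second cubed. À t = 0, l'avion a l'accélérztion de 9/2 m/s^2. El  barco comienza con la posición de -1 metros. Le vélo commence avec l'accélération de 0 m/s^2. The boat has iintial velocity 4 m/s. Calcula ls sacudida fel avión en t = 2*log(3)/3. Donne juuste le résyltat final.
La respuesta es 81/4.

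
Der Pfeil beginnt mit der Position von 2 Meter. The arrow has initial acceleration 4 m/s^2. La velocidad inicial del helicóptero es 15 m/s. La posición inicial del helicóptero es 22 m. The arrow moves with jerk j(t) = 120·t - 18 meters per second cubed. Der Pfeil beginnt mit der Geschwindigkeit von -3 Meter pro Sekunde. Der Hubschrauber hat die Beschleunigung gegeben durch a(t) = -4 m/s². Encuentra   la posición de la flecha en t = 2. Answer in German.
Wir müssen unsere Gleichung für den Ruck j(t) = 120·t - 18 3-mal integrieren. Durch Integration von dem Ruck und Verwendung der Anfangsbedingung a(0) = 4, erhalten wir a(t) = 60·t^2 - 18·t + 4. Mit ∫a(t)dt und Anwendung von v(0) = -3, finden wir v(t) = 20·t^3 - 9·t^2 + 4·t - 3. Durch Integration von der Geschwindigkeit und Verwendung der Anfangsbedingung x(0) = 2, erhalten wir x(t) = 5·t^4 - 3·t^3 + 2·t^2 - 3·t + 2. Aus der Gleichung für die Position x(t) = 5·t^4 - 3·t^3 + 2·t^2 - 3·t + 2, setzen wir t = 2 ein und erhalten x = 60.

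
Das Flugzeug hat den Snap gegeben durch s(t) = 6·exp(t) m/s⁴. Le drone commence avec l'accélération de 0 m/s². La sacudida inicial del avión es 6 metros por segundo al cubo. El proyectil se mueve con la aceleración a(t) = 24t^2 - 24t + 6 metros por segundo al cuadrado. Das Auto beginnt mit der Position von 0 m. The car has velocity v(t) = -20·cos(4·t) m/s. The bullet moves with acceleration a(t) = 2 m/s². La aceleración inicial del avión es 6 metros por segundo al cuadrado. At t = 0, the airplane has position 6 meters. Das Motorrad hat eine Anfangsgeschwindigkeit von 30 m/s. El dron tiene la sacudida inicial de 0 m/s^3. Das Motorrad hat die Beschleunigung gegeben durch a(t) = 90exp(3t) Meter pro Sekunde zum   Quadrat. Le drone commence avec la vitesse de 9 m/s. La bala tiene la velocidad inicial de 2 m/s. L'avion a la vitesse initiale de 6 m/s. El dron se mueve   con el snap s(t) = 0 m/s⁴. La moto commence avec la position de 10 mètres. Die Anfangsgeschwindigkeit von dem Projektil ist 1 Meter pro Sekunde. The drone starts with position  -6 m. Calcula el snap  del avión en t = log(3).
Tenemos el snap s(t) = 6·exp(t). Sustituyendo t = log(3): s(log(3)) = 18.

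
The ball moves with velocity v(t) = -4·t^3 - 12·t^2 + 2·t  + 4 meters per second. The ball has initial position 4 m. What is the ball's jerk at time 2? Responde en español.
Partiendo de la velocidad v(t) = -4·t^3 - 12·t^2 + 2·t + 4, tomamos 2 derivadas. Tomando d/dt de v(t), encontramos a(t) = -12·t^2 - 24·t + 2. Tomando d/dt de a(t), encontramos j(t) = -24·t - 24. Usando j(t) = -24·t - 24 y sustituyendo t = 2, encontramos j = -72.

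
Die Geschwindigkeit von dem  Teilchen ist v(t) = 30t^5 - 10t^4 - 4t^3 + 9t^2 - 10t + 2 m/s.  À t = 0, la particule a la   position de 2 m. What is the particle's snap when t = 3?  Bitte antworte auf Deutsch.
Um dies zu lösen, müssen wir 3 Ableitungen unserer Gleichung für die Geschwindigkeit v(t) = 30·t^5 - 10·t^4 - 4·t^3 + 9·t^2 - 10·t + 2 nehmen. Die Ableitung von der Geschwindigkeit ergibt die Beschleunigung: a(t) = 150·t^4 - 40·t^3 - 12·t^2 + 18·t - 10. Mit d/dt von a(t) finden wir j(t) = 600·t^3 - 120·t^2 - 24·t + 18. Die Ableitung von dem Ruck ergibt den Snap: s(t) = 1800·t^2 - 240·t - 24. Mit s(t) = 1800·t^2 - 240·t - 24 und Einsetzen von t = 3, finden wir s = 15456.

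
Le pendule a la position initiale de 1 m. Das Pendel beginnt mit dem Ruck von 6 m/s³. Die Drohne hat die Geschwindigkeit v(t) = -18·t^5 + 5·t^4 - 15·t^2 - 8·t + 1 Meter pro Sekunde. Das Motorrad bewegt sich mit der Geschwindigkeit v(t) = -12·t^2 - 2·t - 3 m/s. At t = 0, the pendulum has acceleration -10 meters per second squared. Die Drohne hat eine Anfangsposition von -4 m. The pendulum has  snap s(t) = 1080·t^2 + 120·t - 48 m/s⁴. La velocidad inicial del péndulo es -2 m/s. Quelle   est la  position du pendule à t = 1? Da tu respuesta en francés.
Nous devons intégrer notre équation du snap s(t) = 1080·t^2 + 120·t - 48 4 fois. En prenant ∫s(t)dt et en appliquant j(0) = 6, nous trouvons j(t) = 360·t^3 + 60·t^2 - 48·t + 6. L'intégrale du jerk, avec a(0) = -10, donne l'accélération: a(t) = 90·t^4 + 20·t^3 - 24·t^2 + 6·t - 10. L'intégrale de l'accélération est la vitesse. En utilisant v(0) = -2, nous obtenons v(t) = 18·t^5 + 5·t^4 - 8·t^3 + 3·t^2 - 10·t - 2. L'intégrale de la vitesse, avec x(0) = 1, donne la position: x(t) = 3·t^6 + t^5 - 2·t^4 + t^3 - 5·t^2 - 2·t + 1. Nous avons la position x(t) = 3·t^6 + t^5 - 2·t^4 + t^3 - 5·t^2 - 2·t + 1. En substituant t = 1: x(1) = -3.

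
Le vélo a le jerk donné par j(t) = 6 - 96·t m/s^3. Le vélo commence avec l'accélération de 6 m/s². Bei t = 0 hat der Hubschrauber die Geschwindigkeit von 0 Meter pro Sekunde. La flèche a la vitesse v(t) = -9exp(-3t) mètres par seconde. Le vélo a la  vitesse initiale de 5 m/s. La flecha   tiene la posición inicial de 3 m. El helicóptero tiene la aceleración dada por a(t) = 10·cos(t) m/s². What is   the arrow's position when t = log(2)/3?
Starting from velocity v(t) = -9·exp(-3·t), we take 1 integral. The antiderivative of velocity, with x(0) = 3, gives position: x(t) = 3·exp(-3·t). Using x(t) = 3·exp(-3·t) and substituting t = log(2)/3, we find x = 3/2.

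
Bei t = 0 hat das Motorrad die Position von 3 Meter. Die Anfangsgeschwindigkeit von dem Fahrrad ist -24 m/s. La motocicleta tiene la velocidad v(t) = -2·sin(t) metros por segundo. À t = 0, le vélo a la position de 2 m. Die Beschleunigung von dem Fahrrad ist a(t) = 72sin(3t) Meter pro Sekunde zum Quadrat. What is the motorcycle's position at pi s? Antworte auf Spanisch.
Partiendo de la velocidad v(t) = -2·sin(t), tomamos 1 integral. La integral de la velocidad, con x(0) = 3, da la posición: x(t) = 2·cos(t) + 1. De la ecuación de la posición x(t) = 2·cos(t) + 1, sustituimos t = pi para obtener x = -1.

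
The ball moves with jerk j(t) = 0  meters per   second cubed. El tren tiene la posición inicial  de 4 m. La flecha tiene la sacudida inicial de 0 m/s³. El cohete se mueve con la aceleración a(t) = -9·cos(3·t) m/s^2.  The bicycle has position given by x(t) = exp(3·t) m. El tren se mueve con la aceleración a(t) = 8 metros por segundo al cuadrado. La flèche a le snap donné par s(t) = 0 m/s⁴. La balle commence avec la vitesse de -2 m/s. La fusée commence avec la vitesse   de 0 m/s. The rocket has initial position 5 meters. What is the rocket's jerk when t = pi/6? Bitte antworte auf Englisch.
Starting from acceleration a(t) = -9·cos(3·t), we take 1 derivative. The derivative of acceleration gives jerk: j(t) = 27·sin(3·t). Using j(t) = 27·sin(3·t) and substituting t = pi/6, we find j = 27.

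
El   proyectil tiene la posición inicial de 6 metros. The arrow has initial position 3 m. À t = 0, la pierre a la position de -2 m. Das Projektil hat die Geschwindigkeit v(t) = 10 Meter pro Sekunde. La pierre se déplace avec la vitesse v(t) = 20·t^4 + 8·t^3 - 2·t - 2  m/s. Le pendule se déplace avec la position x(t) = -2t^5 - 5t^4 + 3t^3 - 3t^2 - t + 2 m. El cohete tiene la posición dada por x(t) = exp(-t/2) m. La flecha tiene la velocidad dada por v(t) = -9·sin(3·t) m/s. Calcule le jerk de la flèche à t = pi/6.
Pour résoudre ceci, nous devons prendre 2 dérivées de notre équation de la vitesse v(t) = -9·sin(3·t). En dérivant la vitesse, nous obtenons l'accélération: a(t) = -27·cos(3·t). En prenant d/dt de a(t), nous trouvons j(t) = 81·sin(3·t). De l'équation du jerk j(t) = 81·sin(3·t), nous substituons t = pi/6 pour obtenir j = 81.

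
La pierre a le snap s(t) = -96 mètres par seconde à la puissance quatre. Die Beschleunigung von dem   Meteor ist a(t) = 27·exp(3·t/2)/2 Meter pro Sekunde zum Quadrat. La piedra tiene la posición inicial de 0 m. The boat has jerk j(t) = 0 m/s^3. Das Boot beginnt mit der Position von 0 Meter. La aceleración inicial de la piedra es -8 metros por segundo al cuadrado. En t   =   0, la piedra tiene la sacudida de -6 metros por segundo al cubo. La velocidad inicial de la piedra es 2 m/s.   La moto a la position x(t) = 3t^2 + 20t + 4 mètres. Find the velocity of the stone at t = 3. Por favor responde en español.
Partiendo del snap s(t) = -96, tomamos 3 integrales. La integral del snap, con j(0) = -6, da la sacudida: j(t) = -96·t - 6. Tomando ∫j(t)dt y aplicando a(0) = -8, encontramos a(t) = -48·t^2 - 6·t - 8. La antiderivada de la aceleración es la velocidad. Usando v(0) = 2, obtenemos v(t) = -16·t^3 - 3·t^2 - 8·t + 2. De la ecuación de la velocidad v(t) = -16·t^3 - 3·t^2 - 8·t + 2, sustituimos t = 3 para obtener v = -481.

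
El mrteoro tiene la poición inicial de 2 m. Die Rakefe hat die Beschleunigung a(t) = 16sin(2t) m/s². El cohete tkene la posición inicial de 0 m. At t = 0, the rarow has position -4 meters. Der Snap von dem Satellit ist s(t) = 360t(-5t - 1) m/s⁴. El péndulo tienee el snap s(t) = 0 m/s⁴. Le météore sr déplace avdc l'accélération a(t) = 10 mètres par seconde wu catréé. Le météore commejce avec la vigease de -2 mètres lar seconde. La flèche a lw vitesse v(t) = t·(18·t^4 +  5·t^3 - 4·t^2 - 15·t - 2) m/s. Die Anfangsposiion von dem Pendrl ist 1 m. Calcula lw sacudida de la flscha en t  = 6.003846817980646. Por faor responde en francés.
Pour résoudre ceci, nous devons prendre 2 dérivées de notre équation de la vitesse v(t) = t·(18·t^4 + 5·t^3 - 4·t^2 - 15·t - 2). En dérivant la vitesse, nous obtenons l'accélération: a(t) = 18·t^4 + 5·t^3 - 4·t^2 + t·(72·t^3 + 15·t^2 - 8·t - 15) - 15·t - 2. La dérivée de l'accélération donne le jerk: j(t) = 144·t^3 + 30·t^2 + t·(216·t^2 + 30·t - 8) - 16·t - 30. Nous avons le jerk j(t) = 144·t^3 + 30·t^2 + t·(216·t^2 + 30·t - 8) - 16·t - 30. En substituant t = 6.003846817980646: j(6.003846817980646) = 79898.3384678712.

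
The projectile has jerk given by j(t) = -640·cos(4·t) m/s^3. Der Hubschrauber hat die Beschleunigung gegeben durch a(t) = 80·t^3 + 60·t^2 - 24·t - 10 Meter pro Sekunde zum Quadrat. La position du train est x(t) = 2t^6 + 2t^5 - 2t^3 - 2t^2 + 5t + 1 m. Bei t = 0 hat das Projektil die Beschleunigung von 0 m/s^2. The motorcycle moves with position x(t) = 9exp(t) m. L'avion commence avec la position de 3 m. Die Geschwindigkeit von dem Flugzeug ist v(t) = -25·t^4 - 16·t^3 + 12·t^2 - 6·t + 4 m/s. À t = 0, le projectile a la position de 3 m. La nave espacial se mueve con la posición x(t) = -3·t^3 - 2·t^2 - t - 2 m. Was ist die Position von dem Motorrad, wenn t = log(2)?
Wir haben die Position x(t) = 9·exp(t). Durch Einsetzen von t = log(2): x(log(2)) = 18.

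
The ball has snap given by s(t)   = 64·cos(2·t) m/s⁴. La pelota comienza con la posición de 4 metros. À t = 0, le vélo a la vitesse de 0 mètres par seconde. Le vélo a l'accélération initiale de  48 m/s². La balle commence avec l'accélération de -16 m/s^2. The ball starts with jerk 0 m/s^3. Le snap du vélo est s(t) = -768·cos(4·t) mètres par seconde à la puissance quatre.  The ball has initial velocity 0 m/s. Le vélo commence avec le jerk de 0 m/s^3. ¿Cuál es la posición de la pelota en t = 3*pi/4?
Necesitamos integrar nuestra ecuación del snap s(t) = 64·cos(2·t) 4 veces. Integrando el snap y usando la condición inicial j(0) = 0, obtenemos j(t) = 32·sin(2·t). La integral de la sacudida, con a(0) = -16, da la aceleración: a(t) = -16·cos(2·t). La antiderivada de la aceleración, con v(0) = 0, da la velocidad: v(t) = -8·sin(2·t). La antiderivada de la velocidad, con x(0) = 4, da la posición: x(t) = 4·cos(2·t). Usando x(t) = 4·cos(2·t) y sustituyendo t = 3*pi/4, encontramos x = 0.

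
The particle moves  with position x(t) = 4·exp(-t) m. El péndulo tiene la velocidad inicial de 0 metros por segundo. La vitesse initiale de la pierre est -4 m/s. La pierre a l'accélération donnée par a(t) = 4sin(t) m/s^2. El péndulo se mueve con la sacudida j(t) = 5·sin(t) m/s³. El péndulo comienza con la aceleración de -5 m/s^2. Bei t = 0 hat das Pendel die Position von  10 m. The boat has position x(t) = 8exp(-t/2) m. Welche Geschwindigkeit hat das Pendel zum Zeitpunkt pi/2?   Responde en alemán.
Wir müssen unsere Gleichung für den Ruck j(t) = 5·sin(t) 2-mal integrieren. Die Stammfunktion von dem Ruck, mit a(0) = -5, ergibt die Beschleunigung: a(t) = -5·cos(t). Das Integral von der Beschleunigung, mit v(0) = 0, ergibt die Geschwindigkeit: v(t) = -5·sin(t). Wir haben die Geschwindigkeit v(t) = -5·sin(t). Durch Einsetzen von t = pi/2: v(pi/2) = -5.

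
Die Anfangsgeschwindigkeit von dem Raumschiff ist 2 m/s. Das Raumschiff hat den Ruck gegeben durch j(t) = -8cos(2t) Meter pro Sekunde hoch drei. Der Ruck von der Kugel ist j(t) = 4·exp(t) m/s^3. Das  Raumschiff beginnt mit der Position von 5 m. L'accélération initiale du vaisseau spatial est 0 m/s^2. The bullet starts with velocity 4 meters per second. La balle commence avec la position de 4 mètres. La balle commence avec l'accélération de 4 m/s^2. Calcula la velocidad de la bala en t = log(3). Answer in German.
Wir müssen die Stammfunktion unserer Gleichung für den Ruck j(t) = 4·exp(t) 2-mal finden. Das Integral von dem Ruck, mit a(0) = 4, ergibt die Beschleunigung: a(t) = 4·exp(t). Die Stammfunktion von der Beschleunigung, mit v(0) = 4, ergibt die Geschwindigkeit: v(t) = 4·exp(t). Mit v(t) = 4·exp(t) und Einsetzen von t = log(3), finden wir v = 12.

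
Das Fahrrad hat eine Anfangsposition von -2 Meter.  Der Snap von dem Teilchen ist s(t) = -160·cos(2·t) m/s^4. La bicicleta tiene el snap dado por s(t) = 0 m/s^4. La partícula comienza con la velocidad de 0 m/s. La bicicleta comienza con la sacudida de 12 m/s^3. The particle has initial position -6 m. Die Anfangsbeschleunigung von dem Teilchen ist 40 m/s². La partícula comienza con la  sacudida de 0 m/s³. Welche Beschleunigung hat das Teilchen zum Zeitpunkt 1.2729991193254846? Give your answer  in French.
Pour résoudre ceci, nous devons prendre 2 primitives de notre équation du snap s(t) = -160·cos(2·t). En prenant ∫s(t)dt et en appliquant j(0) = 0, nous trouvons j(t) = -80·sin(2·t). La primitive du jerk est l'accélération. En utilisant a(0) = 40, nous obtenons a(t) = 40·cos(2·t). En utilisant a(t) = 40·cos(2·t) et en substituant t = 1.2729991193254846, nous trouvons a = -33.1126071111083.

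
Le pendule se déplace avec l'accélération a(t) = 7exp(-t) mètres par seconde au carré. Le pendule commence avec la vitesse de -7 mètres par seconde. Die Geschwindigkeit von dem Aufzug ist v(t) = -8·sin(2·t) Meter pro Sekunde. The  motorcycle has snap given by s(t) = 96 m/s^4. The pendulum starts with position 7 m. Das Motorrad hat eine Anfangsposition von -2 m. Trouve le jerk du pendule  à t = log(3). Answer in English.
We must differentiate our acceleration equation a(t) = 7·exp(-t) 1 time. The derivative of acceleration gives jerk: j(t) = -7·exp(-t). Using j(t) = -7·exp(-t) and substituting t = log(3), we find j = -7/3.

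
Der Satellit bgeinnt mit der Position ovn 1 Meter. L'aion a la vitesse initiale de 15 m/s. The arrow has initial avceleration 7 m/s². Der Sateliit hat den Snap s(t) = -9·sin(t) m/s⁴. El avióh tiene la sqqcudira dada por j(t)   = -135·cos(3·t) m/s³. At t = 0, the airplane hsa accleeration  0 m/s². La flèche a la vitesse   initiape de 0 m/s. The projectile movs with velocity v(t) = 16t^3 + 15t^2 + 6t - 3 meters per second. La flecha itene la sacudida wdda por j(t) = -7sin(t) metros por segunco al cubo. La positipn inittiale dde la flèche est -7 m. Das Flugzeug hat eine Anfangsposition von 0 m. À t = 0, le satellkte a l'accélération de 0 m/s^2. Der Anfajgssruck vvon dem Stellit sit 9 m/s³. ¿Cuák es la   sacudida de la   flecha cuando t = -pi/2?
Usando j(t) = -7·sin(t) y sustituyendo t = -pi/2, encontramos j = 7.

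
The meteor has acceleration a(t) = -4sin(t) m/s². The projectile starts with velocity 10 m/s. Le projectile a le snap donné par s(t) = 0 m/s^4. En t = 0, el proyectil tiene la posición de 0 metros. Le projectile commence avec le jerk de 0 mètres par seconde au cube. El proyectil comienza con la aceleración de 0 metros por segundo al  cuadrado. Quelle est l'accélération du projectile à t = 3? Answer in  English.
Starting from snap s(t) = 0, we take 2 antiderivatives. Finding the integral of s(t) and using j(0) = 0: j(t) = 0. The integral of jerk, with a(0) = 0, gives acceleration: a(t) = 0. From the given acceleration equation a(t) = 0, we substitute t = 3 to get a = 0.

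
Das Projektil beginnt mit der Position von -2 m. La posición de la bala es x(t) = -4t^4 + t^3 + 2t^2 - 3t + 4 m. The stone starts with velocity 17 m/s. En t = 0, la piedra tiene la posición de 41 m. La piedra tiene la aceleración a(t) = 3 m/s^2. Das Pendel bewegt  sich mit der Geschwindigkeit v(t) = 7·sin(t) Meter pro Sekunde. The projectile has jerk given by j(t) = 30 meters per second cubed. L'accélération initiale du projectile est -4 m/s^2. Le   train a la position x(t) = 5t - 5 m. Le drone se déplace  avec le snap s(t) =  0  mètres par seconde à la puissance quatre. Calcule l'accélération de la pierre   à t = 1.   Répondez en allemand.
Aus der Gleichung für die Beschleunigung a(t) = 3, setzen wir t = 1 ein und erhalten a = 3.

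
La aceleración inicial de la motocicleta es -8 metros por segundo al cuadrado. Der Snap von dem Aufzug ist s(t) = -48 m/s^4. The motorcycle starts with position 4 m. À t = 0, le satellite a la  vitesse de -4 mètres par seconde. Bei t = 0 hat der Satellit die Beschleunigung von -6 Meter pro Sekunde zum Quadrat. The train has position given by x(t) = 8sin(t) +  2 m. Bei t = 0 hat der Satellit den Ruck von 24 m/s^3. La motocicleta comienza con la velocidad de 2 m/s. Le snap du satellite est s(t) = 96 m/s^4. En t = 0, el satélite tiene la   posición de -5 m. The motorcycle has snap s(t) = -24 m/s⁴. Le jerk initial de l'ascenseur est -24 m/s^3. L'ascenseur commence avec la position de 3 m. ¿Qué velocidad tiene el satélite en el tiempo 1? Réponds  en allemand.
Um dies zu lösen, müssen wir 3 Stammfunktionen unserer Gleichung für den Snap s(t) = 96 finden. Durch Integration von dem Snap und Verwendung der Anfangsbedingung j(0) = 24, erhalten wir j(t) = 96·t + 24. Das Integral von dem Ruck ist die Beschleunigung. Mit a(0) = -6 erhalten wir a(t) = 48·t^2 + 24·t - 6. Die Stammfunktion von der Beschleunigung ist die Geschwindigkeit. Mit v(0) = -4 erhalten wir v(t) = 16·t^3 + 12·t^2 - 6·t - 4. Mit v(t) = 16·t^3 + 12·t^2 - 6·t - 4 und Einsetzen von t = 1, finden wir v = 18.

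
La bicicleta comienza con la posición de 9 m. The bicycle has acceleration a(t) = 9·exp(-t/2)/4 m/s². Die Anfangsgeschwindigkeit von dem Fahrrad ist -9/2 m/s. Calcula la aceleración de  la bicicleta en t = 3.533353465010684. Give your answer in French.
De l'équation de l'accélération a(t) = 9·exp(-t/2)/4, nous substituons t = 3.533353465010684 pour obtenir a = 0.384524983217503.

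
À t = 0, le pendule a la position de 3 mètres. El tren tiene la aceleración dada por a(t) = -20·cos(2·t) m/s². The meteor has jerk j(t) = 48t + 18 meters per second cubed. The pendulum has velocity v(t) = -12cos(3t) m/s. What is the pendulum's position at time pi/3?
We must find the antiderivative of our velocity equation v(t) = -12·cos(3·t) 1 time. Integrating velocity and using the initial condition x(0) = 3, we get x(t) = 3 - 4·sin(3·t). Using x(t) = 3 - 4·sin(3·t) and substituting t = pi/3, we find x = 3.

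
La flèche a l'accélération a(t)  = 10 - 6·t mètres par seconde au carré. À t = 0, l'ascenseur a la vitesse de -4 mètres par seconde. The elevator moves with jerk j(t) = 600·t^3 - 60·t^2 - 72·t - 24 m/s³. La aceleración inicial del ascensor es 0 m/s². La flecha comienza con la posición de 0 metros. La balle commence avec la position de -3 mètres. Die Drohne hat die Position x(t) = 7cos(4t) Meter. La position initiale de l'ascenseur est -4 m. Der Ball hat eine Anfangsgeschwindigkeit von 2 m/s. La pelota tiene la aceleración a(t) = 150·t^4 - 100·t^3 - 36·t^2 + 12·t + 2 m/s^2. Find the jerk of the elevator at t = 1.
From the given jerk equation j(t) = 600·t^3 - 60·t^2 - 72·t - 24, we substitute t = 1 to get j = 444.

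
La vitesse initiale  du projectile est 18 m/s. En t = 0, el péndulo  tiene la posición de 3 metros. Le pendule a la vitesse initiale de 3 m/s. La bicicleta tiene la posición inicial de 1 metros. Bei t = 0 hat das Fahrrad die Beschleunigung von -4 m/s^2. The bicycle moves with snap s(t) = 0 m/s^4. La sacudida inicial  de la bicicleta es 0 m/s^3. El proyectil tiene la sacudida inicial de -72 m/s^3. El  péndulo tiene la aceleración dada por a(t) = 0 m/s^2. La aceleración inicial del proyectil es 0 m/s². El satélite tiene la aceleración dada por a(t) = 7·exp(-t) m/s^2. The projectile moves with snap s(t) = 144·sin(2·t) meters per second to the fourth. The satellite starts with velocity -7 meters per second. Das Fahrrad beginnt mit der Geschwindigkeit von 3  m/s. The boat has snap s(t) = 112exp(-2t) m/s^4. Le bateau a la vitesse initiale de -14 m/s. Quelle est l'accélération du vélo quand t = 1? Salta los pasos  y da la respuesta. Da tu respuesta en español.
a(1) = -4.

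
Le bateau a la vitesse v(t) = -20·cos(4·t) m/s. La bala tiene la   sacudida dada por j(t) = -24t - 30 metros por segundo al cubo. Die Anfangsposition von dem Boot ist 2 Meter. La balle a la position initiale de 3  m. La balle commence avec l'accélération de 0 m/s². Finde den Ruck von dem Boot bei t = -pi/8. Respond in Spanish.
Partiendo de la velocidad v(t) = -20·cos(4·t), tomamos 2 derivadas. Derivando la velocidad, obtenemos la aceleración: a(t) = 80·sin(4·t). Derivando la aceleración, obtenemos la sacudida: j(t) = 320·cos(4·t). Tenemos la sacudida j(t) = 320·cos(4·t). Sustituyendo t = -pi/8: j(-pi/8) = 0.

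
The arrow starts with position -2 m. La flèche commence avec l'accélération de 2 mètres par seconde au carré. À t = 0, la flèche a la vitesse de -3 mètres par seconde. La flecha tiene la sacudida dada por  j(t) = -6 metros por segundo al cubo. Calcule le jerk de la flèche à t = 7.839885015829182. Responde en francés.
En utilisant j(t) = -6 et en substituant t = 7.839885015829182, nous trouvons j = -6.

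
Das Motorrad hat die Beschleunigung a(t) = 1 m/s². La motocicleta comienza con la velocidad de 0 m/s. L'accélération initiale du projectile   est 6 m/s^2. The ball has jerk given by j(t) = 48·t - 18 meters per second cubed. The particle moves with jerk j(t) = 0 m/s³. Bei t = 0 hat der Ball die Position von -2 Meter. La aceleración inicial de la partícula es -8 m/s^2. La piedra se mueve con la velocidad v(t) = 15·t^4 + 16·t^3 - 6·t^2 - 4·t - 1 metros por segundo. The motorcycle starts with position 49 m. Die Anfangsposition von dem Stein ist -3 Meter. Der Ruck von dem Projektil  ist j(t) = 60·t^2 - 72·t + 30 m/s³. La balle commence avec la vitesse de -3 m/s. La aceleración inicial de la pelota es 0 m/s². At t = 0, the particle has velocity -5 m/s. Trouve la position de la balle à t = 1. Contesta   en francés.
Nous devons trouver la primitive de notre équation du jerk j(t) = 48·t - 18 3 fois. La primitive du jerk est l'accélération. En utilisant a(0) = 0, nous obtenons a(t) = 6·t·(4·t - 3). En intégrant l'accélération et en utilisant la condition initiale v(0) = -3, nous obtenons v(t) = 8·t^3 - 9·t^2 - 3. La primitive de la vitesse est la position. En utilisant x(0) = -2, nous obtenons x(t) = 2·t^4 - 3·t^3 - 3·t - 2. En utilisant x(t) = 2·t^4 - 3·t^3 - 3·t - 2 et en substituant t = 1, nous trouvons x = -6.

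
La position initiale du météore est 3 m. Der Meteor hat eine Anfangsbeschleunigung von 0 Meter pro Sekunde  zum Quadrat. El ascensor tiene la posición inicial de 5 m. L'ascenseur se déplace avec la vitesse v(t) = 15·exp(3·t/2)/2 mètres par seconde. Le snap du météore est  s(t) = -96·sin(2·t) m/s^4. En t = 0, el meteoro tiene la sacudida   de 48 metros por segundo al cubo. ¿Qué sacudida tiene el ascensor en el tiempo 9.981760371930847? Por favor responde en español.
Partiendo de la velocidad v(t) = 15·exp(3·t/2)/2, tomamos 2 derivadas. La derivada de la velocidad da la aceleración: a(t) = 45·exp(3·t/2)/4. Tomando d/dt de a(t), encontramos j(t) = 135·exp(3·t/2)/8. Tenemos la sacudida j(t) = 135·exp(3·t/2)/8. Sustituyendo t = 9.981760371930847: j(9.981760371930847) = 53675853.0595681.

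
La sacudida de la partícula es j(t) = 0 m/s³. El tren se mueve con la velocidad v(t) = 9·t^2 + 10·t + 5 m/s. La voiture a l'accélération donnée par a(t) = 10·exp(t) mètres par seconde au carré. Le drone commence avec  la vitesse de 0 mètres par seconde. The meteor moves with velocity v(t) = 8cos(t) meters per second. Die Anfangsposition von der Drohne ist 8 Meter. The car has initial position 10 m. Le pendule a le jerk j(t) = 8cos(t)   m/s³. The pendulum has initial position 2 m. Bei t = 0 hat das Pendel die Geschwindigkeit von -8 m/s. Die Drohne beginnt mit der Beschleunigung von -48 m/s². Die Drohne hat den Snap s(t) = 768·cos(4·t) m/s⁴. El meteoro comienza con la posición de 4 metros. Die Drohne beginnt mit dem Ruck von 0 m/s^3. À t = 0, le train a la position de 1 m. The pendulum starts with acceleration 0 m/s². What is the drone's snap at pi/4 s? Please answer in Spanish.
De la ecuación del snap s(t) = 768·cos(4·t), sustituimos t = pi/4 para obtener s = -768.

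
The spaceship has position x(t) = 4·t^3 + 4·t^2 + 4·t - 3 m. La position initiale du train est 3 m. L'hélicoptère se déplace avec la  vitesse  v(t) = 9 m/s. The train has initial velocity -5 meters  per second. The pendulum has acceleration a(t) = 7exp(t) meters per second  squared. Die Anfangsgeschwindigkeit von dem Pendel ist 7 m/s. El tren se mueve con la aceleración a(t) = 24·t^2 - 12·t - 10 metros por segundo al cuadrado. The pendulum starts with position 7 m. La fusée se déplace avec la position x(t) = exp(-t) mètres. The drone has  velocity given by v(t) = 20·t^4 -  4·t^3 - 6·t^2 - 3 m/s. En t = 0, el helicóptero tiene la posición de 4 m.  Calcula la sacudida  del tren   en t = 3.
Para resolver esto, necesitamos tomar 1 derivada de nuestra ecuación de la aceleración a(t) = 24·t^2 - 12·t - 10. Tomando d/dt de a(t), encontramos j(t) = 48·t - 12. Usando j(t) = 48·t - 12 y sustituyendo t = 3, encontramos j = 132.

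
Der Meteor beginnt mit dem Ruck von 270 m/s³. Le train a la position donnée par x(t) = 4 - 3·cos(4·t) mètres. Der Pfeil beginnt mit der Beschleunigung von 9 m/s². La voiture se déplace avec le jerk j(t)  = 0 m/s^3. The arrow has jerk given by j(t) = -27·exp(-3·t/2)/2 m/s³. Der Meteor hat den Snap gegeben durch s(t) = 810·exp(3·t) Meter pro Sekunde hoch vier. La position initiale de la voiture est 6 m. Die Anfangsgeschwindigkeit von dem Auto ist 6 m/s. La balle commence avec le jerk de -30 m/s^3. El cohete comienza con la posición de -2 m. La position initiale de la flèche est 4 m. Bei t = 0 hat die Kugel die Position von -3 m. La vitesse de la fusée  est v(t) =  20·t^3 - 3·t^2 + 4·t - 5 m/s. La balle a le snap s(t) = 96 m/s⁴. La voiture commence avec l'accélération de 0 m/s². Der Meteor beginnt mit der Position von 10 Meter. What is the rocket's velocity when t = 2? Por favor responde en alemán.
Aus der Gleichung für die Geschwindigkeit v(t) = 20·t^3 - 3·t^2 + 4·t - 5, setzen wir t = 2 ein und erhalten v = 151.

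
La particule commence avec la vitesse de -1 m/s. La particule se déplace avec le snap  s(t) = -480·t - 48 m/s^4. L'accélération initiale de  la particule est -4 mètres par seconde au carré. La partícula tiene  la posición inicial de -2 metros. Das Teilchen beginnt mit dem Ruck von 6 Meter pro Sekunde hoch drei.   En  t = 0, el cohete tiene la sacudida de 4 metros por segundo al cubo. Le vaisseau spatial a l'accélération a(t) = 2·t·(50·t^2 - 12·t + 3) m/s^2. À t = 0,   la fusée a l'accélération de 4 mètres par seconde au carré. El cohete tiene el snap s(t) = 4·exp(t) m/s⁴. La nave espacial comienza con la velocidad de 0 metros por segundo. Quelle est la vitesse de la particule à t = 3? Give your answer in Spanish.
Para resolver esto, necesitamos tomar 3 integrales de nuestra ecuación del snap s(t) = -480·t - 48. Tomando ∫s(t)dt y aplicando j(0) = 6, encontramos j(t) = -240·t^2 - 48·t + 6. Integrando la sacudida y usando la condición inicial a(0) = -4, obtenemos a(t) = -80·t^3 - 24·t^2 + 6·t - 4. Tomando ∫a(t)dt y aplicando v(0) = -1, encontramos v(t) = -20·t^4 - 8·t^3 + 3·t^2 - 4·t - 1. Tenemos la velocidad v(t) = -20·t^4 - 8·t^3 + 3·t^2 - 4·t - 1. Sustituyendo t = 3: v(3) = -1822.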